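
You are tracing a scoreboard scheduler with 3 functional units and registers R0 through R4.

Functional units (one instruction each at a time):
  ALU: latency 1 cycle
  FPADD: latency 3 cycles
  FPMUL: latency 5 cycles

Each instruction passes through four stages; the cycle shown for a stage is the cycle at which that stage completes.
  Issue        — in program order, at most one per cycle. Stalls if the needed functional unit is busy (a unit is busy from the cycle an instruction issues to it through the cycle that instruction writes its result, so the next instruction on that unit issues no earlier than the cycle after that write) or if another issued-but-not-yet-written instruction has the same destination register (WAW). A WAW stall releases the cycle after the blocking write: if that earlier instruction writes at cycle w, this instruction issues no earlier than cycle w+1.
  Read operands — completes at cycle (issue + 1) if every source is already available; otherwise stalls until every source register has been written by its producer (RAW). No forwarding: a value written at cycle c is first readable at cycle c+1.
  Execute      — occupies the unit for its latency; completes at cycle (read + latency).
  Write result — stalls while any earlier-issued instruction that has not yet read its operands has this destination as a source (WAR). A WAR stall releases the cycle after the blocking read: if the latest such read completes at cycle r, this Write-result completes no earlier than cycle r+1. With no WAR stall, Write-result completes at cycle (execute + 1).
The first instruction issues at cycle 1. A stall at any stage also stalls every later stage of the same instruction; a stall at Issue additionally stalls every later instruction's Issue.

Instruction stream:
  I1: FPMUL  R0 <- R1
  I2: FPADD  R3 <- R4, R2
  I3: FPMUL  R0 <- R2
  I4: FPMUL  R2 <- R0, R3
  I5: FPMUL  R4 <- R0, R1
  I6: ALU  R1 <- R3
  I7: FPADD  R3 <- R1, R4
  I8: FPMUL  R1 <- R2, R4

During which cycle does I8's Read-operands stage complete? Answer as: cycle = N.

cycle = 34

[1] I1 issues→FPMUL
[2] I1 reads | I2 issues→FPADD
[3] I2 reads
[6] I2 exec-done
[7] I1 exec-done | I2 writes R3
[8] I1 writes R0
[9] I3 issues→FPMUL
[10] I3 reads
[15] I3 exec-done
[16] I3 writes R0
[17] I4 issues→FPMUL
[18] I4 reads
[23] I4 exec-done
[24] I4 writes R2
[25] I5 issues→FPMUL
[26] I5 reads | I6 issues→ALU
[27] I6 reads | I7 issues→FPADD
[28] I6 exec-done
[29] I6 writes R1
[31] I5 exec-done
[32] I5 writes R4
[33] I7 reads | I8 issues→FPMUL
[34] I8 reads
[36] I7 exec-done
[37] I7 writes R3
[39] I8 exec-done
[40] I8 writes R1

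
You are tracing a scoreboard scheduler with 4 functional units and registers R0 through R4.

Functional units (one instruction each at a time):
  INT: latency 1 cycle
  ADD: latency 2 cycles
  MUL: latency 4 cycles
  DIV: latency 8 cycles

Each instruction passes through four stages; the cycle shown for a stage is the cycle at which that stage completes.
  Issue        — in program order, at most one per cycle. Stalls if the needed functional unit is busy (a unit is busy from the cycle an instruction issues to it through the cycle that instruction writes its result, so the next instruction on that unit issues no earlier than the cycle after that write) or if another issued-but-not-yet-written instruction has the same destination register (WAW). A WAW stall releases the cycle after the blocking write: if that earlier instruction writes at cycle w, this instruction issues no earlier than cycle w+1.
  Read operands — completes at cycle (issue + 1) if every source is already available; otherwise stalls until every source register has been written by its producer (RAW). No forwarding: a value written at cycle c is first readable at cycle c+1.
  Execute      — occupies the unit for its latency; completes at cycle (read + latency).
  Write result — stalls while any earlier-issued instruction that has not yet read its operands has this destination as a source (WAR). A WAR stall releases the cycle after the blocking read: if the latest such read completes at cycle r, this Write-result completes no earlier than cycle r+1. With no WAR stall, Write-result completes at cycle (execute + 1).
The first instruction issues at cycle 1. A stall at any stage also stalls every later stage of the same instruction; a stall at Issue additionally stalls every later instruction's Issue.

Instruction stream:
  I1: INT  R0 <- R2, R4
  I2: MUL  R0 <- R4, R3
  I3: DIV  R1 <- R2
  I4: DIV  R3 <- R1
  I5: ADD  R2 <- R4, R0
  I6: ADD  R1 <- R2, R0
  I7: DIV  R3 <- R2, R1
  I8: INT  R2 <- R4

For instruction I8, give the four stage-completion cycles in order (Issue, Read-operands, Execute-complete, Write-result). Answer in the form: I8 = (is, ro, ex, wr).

I8 = (29, 30, 31, 32)

[1] I1 dispatched to INT
[2] I1 operands ready
[3] I1 complete
[4] R0←I1
[5] I2 dispatched to MUL
[6] I2 operands ready, I3 dispatched to DIV
[7] I3 operands ready
[10] I2 complete
[11] R0←I2
[15] I3 complete
[16] R1←I3
[17] I4 dispatched to DIV
[18] I4 operands ready, I5 dispatched to ADD
[19] I5 operands ready
[21] I5 complete
[22] R2←I5
[23] I6 dispatched to ADD
[24] I6 operands ready
[26] I4 complete, I6 complete
[27] R3←I4, R1←I6
[28] I7 dispatched to DIV
[29] I7 operands ready, I8 dispatched to INT
[30] I8 operands ready
[31] I8 complete
[32] R2←I8
[37] I7 complete
[38] R3←I7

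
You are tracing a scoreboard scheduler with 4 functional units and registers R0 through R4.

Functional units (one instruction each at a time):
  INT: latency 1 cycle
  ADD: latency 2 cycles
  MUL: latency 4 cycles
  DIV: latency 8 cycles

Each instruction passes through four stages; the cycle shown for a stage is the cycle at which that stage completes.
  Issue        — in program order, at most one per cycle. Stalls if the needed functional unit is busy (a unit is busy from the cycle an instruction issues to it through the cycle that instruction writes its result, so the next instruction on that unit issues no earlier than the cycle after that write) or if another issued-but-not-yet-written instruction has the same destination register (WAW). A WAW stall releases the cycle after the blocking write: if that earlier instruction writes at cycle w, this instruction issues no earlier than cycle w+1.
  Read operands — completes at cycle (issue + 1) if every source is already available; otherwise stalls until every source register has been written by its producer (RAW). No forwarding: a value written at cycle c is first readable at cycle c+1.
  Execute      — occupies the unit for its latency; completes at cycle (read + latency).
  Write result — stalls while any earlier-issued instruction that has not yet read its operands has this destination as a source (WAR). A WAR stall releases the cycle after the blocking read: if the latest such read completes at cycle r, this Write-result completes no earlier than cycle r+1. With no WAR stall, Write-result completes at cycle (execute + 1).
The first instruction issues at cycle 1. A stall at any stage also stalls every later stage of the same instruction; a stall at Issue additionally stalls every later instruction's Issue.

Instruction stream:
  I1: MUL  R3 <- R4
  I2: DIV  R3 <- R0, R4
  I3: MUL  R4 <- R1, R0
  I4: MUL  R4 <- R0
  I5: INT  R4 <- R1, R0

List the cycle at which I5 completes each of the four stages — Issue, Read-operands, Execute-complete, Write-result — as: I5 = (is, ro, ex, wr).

I5 = (23, 24, 25, 26)

t=1  issue I1 (MUL)
t=2  I1 read-ops
t=6  I1 finished on MUL
t=7  I1→R3
t=8  issue I2 (DIV)
t=9  I2 read-ops, issue I3 (MUL)
t=10  I3 read-ops
t=14  I3 finished on MUL
t=15  I3→R4
t=16  issue I4 (MUL)
t=17  I2 finished on DIV, I4 read-ops
t=18  I2→R3
t=21  I4 finished on MUL
t=22  I4→R4
t=23  issue I5 (INT)
t=24  I5 read-ops
t=25  I5 finished on INT
t=26  I5→R4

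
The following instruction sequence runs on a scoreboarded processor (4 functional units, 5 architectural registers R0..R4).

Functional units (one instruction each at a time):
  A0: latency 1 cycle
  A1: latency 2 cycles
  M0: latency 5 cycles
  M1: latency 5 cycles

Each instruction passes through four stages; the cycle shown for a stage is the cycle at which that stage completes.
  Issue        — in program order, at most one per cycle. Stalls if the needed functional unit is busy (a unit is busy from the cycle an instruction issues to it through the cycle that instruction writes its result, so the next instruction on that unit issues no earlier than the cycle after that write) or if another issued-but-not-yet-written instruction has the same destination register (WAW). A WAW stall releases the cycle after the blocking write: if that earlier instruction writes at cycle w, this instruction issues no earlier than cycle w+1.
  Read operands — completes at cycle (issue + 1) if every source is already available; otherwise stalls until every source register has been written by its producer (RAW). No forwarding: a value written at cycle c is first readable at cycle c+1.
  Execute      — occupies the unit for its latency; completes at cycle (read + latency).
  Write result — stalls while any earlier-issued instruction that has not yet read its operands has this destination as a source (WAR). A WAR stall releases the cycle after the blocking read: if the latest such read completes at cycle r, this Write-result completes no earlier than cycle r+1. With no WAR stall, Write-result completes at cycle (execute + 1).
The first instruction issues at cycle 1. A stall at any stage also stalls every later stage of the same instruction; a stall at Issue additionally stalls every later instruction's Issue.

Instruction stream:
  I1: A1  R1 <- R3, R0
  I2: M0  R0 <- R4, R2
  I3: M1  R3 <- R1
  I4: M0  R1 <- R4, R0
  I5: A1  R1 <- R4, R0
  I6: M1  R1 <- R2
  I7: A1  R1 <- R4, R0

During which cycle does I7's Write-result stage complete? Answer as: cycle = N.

cycle = 35

c1: I1 issues→A1
c2: I1 reads; I2 issues→M0
c3: I2 reads; I3 issues→M1
c4: I1 exec-done
c5: I1 writes R1
c6: I3 reads
c8: I2 exec-done
c9: I2 writes R0
c10: I4 issues→M0
c11: I3 exec-done; I4 reads
c12: I3 writes R3
c16: I4 exec-done
c17: I4 writes R1
c18: I5 issues→A1
c19: I5 reads
c21: I5 exec-done
c22: I5 writes R1
c23: I6 issues→M1
c24: I6 reads
c29: I6 exec-done
c30: I6 writes R1
c31: I7 issues→A1
c32: I7 reads
c34: I7 exec-done
c35: I7 writes R1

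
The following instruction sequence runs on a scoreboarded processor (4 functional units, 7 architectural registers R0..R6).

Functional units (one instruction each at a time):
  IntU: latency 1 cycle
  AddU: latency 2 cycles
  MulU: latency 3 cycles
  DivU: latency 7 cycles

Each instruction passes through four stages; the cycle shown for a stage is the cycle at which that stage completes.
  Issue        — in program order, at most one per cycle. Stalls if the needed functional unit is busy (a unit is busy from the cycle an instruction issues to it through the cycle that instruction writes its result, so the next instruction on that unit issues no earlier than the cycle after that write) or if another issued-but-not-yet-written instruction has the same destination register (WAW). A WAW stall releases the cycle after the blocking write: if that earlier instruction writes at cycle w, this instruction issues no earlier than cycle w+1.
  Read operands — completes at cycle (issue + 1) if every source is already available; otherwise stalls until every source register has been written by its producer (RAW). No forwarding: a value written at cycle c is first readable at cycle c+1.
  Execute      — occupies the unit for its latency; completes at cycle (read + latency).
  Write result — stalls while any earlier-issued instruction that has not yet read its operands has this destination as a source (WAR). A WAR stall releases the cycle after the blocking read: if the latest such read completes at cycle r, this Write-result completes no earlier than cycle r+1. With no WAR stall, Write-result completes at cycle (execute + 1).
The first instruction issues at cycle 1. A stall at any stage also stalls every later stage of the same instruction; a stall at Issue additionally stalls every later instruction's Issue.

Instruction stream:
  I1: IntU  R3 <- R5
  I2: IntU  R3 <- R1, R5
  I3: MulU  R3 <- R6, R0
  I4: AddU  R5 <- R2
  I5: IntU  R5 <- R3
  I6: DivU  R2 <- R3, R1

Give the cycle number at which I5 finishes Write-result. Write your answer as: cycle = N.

t=1  I1 issues→IntU
t=2  I1 reads
t=3  I1 exec-done
t=4  I1 writes R3
t=5  I2 issues→IntU
t=6  I2 reads
t=7  I2 exec-done
t=8  I2 writes R3
t=9  I3 issues→MulU
t=10  I3 reads | I4 issues→AddU
t=11  I4 reads
t=13  I3 exec-done | I4 exec-done
t=14  I3 writes R3 | I4 writes R5
t=15  I5 issues→IntU
t=16  I5 reads | I6 issues→DivU
t=17  I5 exec-done | I6 reads
t=18  I5 writes R5
t=24  I6 exec-done
t=25  I6 writes R2

cycle = 18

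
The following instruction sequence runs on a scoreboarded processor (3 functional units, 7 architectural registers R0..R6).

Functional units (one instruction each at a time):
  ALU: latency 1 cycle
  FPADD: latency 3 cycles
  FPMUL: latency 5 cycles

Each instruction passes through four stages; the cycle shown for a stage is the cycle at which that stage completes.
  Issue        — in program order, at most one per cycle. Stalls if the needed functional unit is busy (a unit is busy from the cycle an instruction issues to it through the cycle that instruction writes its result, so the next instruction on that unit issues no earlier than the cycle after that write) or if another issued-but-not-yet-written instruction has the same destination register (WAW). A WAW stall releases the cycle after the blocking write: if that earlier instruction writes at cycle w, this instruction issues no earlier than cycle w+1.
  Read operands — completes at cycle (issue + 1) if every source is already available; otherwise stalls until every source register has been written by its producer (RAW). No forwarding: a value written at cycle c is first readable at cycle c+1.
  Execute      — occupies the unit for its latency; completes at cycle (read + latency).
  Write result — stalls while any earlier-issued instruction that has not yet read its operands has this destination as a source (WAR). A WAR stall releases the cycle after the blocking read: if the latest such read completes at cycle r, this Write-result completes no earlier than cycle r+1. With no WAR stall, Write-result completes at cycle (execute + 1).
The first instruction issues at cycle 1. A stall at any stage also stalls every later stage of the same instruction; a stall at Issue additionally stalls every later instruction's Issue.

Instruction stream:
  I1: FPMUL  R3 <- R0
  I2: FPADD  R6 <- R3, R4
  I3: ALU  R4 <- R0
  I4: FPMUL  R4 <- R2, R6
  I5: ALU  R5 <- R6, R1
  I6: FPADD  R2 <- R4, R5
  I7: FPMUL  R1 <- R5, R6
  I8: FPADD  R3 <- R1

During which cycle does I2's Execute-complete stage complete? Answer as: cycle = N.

[1] I1 issues→FPMUL
[2] I1 reads, I2 issues→FPADD
[3] I3 issues→ALU
[4] I3 reads
[5] I3 exec-done
[7] I1 exec-done
[8] I1 writes R3
[9] I2 reads
[10] I3 writes R4
[11] I4 issues→FPMUL
[12] I2 exec-done, I5 issues→ALU
[13] I2 writes R6
[14] I4 reads, I5 reads, I6 issues→FPADD
[15] I5 exec-done
[16] I5 writes R5
[19] I4 exec-done
[20] I4 writes R4
[21] I6 reads, I7 issues→FPMUL
[22] I7 reads
[24] I6 exec-done
[25] I6 writes R2
[26] I8 issues→FPADD
[27] I7 exec-done
[28] I7 writes R1
[29] I8 reads
[32] I8 exec-done
[33] I8 writes R3

cycle = 12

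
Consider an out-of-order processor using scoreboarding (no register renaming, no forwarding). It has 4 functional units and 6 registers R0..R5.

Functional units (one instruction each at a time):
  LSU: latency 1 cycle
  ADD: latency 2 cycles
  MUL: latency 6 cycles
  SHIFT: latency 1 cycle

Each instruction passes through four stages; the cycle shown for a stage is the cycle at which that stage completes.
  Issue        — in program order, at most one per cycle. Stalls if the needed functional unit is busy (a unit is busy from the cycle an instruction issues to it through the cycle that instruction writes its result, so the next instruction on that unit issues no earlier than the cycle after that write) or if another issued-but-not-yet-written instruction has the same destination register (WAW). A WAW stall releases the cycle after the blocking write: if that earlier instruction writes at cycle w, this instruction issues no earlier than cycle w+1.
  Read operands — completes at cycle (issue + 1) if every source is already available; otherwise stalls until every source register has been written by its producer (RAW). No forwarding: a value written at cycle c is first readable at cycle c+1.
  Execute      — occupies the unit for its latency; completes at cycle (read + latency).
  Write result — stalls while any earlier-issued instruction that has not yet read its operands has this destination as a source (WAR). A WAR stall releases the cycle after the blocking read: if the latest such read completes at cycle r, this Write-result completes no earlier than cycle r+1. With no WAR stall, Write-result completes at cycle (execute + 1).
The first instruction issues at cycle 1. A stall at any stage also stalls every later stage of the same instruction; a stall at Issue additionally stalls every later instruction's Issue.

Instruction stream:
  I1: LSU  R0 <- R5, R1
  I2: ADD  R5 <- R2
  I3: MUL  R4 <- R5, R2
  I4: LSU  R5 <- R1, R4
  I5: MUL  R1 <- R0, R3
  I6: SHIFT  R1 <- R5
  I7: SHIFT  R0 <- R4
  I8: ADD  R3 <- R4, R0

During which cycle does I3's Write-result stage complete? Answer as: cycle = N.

t=1  I1 issues→LSU
t=2  I1 reads, I2 issues→ADD
t=3  I1 exec-done, I2 reads, I3 issues→MUL
t=4  I1 writes R0
t=5  I2 exec-done
t=6  I2 writes R5
t=7  I3 reads, I4 issues→LSU
t=13  I3 exec-done
t=14  I3 writes R4
t=15  I4 reads, I5 issues→MUL
t=16  I4 exec-done, I5 reads
t=17  I4 writes R5
t=22  I5 exec-done
t=23  I5 writes R1
t=24  I6 issues→SHIFT
t=25  I6 reads
t=26  I6 exec-done
t=27  I6 writes R1
t=28  I7 issues→SHIFT
t=29  I7 reads, I8 issues→ADD
t=30  I7 exec-done
t=31  I7 writes R0
t=32  I8 reads
t=34  I8 exec-done
t=35  I8 writes R3

cycle = 14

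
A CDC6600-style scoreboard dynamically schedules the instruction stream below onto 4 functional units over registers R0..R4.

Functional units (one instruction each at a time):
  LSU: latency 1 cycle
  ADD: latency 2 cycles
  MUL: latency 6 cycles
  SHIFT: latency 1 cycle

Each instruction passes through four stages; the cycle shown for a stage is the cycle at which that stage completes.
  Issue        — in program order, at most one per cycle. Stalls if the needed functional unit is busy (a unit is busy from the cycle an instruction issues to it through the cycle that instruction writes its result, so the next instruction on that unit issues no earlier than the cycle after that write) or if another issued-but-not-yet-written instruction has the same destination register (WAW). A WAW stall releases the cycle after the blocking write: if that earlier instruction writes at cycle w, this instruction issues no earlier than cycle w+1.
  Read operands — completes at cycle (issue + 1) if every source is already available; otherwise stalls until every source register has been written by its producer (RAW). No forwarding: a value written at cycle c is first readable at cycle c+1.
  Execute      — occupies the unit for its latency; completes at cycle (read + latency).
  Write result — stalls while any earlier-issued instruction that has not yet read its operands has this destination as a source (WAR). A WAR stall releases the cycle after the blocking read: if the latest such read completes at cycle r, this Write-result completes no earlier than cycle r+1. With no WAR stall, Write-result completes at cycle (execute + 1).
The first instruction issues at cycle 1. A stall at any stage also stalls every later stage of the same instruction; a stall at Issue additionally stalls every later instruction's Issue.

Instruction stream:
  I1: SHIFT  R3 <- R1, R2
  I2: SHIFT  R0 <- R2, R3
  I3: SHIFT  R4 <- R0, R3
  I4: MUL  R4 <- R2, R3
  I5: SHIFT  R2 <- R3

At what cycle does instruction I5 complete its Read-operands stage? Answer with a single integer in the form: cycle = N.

cycle = 15

1) issue 1, read 2, done 3, write 4
2) issue 5, read 6, done 7, write 8  <struct: SHIFT busy until I1 writes@4>
3) issue 9, read 10, done 11, write 12  <struct: SHIFT busy until I2 writes@8>
4) issue 13, read 14, done 20, write 21  <WAW R4: wait I3 write@12>
5) issue 14, read 15, done 16, write 17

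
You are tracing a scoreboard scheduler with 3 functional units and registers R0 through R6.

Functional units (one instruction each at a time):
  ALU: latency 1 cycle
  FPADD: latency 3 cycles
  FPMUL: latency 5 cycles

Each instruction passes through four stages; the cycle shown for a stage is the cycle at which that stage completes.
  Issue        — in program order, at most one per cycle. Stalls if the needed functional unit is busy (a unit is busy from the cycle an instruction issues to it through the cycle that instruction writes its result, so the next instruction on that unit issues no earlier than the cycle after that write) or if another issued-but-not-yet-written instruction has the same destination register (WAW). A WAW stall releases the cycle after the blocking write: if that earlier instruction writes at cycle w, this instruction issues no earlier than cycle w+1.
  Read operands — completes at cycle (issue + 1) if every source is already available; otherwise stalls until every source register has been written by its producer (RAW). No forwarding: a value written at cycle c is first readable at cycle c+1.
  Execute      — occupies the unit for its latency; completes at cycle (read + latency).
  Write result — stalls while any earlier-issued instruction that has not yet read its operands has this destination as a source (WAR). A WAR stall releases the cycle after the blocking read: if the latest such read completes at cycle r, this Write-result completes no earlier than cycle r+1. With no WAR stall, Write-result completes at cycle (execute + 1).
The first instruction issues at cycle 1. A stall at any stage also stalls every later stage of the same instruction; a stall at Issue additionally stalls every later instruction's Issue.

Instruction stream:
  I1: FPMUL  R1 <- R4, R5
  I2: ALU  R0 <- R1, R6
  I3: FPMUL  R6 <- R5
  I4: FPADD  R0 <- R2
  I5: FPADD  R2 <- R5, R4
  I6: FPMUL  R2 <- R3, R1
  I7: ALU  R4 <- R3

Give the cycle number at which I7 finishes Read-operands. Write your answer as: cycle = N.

t=1  I1→FPMUL
t=2  I1 RO, I2→ALU
t=7  I1 EX
t=8  I1 WR R1
t=9  I2 RO, I3→FPMUL
t=10  I2 EX, I3 RO
t=11  I2 WR R0
t=12  I4→FPADD
t=13  I4 RO
t=15  I3 EX
t=16  I3 WR R6, I4 EX
t=17  I4 WR R0
t=18  I5→FPADD
t=19  I5 RO
t=22  I5 EX
t=23  I5 WR R2
t=24  I6→FPMUL
t=25  I6 RO, I7→ALU
t=26  I7 RO
t=27  I7 EX
t=28  I7 WR R4
t=30  I6 EX
t=31  I6 WR R2

cycle = 26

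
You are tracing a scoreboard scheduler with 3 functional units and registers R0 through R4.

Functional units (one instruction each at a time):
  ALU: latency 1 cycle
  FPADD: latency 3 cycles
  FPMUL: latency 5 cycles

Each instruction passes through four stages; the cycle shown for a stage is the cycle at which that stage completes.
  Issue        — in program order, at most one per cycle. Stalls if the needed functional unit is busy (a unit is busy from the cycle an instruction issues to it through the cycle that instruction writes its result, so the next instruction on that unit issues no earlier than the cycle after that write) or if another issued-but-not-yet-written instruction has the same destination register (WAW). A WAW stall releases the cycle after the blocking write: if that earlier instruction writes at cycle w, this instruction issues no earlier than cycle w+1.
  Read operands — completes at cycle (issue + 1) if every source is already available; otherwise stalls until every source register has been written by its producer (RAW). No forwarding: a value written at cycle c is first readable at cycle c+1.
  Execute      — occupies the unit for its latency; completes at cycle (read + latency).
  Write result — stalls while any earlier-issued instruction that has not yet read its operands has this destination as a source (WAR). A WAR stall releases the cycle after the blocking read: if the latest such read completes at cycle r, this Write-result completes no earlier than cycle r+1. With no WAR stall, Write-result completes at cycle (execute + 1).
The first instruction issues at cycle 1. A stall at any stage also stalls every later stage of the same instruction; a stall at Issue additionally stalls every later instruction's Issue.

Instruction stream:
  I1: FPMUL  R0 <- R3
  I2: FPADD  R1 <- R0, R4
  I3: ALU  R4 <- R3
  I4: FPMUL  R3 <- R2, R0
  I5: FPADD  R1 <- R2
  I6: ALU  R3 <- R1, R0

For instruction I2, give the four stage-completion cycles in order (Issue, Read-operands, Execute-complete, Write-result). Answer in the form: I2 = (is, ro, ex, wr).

  I1 | 1 | 2 | 7 | 8
  I2 | 2 | 9 | 12 | 13   RAW R0: wait I1 write@8
  I3 | 3 | 4 | 5 | 10   WAR R4: wait I2 read@9
  I4 | 9 | 10 | 15 | 16   struct: FPMUL busy until I1 writes@8
  I5 | 14 | 15 | 18 | 19   struct: FPADD busy until I2 writes@13
  I6 | 17 | 20 | 21 | 22   WAW R3: wait I4 write@16 · RAW R1: wait I5 write@19

I2 = (2, 9, 12, 13)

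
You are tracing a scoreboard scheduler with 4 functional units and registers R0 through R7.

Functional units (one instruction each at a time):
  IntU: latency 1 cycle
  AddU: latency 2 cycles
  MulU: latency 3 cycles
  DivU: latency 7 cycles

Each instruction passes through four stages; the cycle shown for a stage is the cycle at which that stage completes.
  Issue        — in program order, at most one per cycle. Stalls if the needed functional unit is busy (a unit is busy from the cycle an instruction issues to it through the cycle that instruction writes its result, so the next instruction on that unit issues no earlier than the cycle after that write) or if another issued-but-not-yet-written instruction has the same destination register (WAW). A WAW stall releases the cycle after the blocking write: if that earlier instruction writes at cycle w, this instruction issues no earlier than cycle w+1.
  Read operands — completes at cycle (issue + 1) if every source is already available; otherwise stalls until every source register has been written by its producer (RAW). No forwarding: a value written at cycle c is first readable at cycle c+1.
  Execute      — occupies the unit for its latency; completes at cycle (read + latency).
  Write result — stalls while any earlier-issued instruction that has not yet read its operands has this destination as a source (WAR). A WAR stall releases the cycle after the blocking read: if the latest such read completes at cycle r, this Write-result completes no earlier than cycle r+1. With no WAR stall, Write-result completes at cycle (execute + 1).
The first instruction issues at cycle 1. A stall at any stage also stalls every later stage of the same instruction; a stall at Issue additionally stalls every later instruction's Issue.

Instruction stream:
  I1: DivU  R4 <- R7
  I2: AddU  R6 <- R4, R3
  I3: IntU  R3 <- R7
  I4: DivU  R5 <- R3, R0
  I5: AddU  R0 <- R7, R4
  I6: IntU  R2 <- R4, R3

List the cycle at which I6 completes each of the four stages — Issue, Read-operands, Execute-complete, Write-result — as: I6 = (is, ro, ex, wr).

I6 = (16, 17, 18, 19)

I1  is:1  ro:2  ex:9  wr:10
I2  is:2  ro:11  ex:13  wr:14  — RAW R4: wait I1 write@10
I3  is:3  ro:4  ex:5  wr:12  — WAR R3: wait I2 read@11
I4  is:11  ro:13  ex:20  wr:21  — struct: DivU busy until I1 writes@10, RAW R3: wait I3 write@12
I5  is:15  ro:16  ex:18  wr:19  — struct: AddU busy until I2 writes@14
I6  is:16  ro:17  ex:18  wr:19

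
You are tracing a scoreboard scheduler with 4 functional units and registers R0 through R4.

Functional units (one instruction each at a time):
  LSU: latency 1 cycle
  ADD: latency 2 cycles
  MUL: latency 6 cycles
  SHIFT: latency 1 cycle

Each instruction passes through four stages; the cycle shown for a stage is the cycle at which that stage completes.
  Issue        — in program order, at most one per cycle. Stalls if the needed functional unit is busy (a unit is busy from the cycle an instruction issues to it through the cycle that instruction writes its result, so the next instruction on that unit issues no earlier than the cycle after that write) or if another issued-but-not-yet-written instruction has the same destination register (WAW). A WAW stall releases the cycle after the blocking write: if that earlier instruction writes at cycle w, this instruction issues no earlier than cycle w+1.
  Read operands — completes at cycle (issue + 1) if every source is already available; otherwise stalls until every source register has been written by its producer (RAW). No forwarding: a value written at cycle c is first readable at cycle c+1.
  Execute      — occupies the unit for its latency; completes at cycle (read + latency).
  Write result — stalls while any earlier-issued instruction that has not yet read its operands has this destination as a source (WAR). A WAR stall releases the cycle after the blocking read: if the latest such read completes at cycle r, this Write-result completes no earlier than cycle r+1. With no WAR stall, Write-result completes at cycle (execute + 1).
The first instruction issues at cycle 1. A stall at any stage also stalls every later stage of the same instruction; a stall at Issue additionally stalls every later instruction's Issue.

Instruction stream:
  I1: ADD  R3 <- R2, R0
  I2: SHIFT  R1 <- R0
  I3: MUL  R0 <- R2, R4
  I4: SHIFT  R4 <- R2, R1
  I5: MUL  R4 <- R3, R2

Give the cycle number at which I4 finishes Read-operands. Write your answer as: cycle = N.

cycle = 7

[I1] 1/2/4/5
[I2] 2/3/4/5
[I3] 3/4/10/11
[I4] 6/7/8/9  (struct: SHIFT busy until I2 writes@5)
[I5] 12/13/19/20  (struct: MUL busy until I3 writes@11)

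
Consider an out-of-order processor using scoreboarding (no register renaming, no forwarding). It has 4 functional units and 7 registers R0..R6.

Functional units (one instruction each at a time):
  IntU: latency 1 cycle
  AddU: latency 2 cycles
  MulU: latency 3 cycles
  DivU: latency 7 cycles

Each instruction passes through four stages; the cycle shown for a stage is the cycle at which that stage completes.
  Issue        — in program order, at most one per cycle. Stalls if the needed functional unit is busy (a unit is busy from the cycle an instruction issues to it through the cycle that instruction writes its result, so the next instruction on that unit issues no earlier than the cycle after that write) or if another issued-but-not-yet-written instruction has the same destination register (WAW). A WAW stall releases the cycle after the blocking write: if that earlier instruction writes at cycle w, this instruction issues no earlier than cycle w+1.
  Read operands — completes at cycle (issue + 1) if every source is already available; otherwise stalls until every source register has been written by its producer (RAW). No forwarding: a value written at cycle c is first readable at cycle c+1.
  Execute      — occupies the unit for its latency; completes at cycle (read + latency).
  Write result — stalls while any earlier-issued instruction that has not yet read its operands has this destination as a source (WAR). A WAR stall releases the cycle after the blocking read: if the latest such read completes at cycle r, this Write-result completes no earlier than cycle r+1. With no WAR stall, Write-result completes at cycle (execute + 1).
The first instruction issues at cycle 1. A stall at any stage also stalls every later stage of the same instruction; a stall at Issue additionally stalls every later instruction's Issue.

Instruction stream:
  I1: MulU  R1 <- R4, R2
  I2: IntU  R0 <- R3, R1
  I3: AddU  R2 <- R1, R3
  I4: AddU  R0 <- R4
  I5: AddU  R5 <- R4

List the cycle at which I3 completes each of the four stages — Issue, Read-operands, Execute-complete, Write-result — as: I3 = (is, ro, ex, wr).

  I1 | 1 | 2 | 5 | 6
  I2 | 2 | 7 | 8 | 9   RAW R1: wait I1 write@6
  I3 | 3 | 7 | 9 | 10   RAW R1: wait I1 write@6
  I4 | 11 | 12 | 14 | 15   struct: AddU busy until I3 writes@10
  I5 | 16 | 17 | 19 | 20   struct: AddU busy until I4 writes@15

I3 = (3, 7, 9, 10)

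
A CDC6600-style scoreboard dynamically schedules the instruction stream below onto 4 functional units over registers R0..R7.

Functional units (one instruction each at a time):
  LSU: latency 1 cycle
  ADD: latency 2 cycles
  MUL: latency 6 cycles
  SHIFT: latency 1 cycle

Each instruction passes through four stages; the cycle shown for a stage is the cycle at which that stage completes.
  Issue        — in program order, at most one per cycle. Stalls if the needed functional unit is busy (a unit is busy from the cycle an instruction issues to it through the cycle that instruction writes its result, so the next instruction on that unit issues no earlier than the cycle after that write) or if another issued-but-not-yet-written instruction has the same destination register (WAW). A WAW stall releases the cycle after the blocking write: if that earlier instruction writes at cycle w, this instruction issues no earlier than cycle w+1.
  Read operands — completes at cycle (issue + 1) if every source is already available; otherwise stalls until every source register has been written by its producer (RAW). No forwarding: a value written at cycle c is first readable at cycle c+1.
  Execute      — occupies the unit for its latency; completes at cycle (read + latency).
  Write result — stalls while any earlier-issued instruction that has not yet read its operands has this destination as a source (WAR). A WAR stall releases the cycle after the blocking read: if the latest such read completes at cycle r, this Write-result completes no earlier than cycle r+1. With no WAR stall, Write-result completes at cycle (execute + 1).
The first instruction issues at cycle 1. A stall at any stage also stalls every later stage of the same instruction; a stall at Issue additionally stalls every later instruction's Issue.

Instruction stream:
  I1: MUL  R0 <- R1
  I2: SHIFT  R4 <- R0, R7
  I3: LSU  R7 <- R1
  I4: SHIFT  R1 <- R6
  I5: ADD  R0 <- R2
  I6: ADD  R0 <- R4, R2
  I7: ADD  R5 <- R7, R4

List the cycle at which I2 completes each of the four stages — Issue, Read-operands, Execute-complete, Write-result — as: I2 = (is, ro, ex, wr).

I2 = (2, 10, 11, 12)

[1] I1→MUL
[2] I1 RO · I2→SHIFT
[3] I3→LSU
[4] I3 RO
[5] I3 EX
[8] I1 EX
[9] I1 WR R0
[10] I2 RO
[11] I2 EX · I3 WR R7
[12] I2 WR R4
[13] I4→SHIFT
[14] I4 RO · I5→ADD
[15] I4 EX · I5 RO
[16] I4 WR R1
[17] I5 EX
[18] I5 WR R0
[19] I6→ADD
[20] I6 RO
[22] I6 EX
[23] I6 WR R0
[24] I7→ADD
[25] I7 RO
[27] I7 EX
[28] I7 WR R5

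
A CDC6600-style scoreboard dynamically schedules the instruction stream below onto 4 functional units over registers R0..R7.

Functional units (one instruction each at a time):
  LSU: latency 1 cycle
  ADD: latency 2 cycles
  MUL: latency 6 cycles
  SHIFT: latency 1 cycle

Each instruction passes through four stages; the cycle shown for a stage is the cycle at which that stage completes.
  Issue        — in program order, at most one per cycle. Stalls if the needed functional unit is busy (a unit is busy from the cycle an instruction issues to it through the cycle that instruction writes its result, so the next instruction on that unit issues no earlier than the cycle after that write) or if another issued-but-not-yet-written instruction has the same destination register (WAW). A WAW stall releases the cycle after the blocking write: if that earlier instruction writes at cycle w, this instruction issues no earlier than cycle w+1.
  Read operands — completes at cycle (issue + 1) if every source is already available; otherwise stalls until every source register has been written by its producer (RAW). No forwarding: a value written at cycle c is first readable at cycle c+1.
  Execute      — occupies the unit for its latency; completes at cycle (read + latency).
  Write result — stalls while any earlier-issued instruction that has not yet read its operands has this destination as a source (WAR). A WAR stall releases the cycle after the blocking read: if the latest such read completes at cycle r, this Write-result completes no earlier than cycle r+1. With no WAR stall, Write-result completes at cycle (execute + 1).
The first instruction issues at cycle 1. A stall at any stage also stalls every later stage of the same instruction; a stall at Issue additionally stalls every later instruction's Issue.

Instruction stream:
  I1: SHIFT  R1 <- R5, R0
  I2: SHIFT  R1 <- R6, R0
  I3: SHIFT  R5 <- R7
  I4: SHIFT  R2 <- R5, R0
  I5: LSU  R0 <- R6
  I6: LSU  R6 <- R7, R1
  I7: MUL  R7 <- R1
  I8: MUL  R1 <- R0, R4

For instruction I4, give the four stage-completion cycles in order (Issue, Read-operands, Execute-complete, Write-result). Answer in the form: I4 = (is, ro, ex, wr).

I4 = (13, 14, 15, 16)

cycle 1: issue I1 (SHIFT)
cycle 2: I1 read-ops
cycle 3: I1 finished on SHIFT
cycle 4: I1→R1
cycle 5: issue I2 (SHIFT)
cycle 6: I2 read-ops
cycle 7: I2 finished on SHIFT
cycle 8: I2→R1
cycle 9: issue I3 (SHIFT)
cycle 10: I3 read-ops
cycle 11: I3 finished on SHIFT
cycle 12: I3→R5
cycle 13: issue I4 (SHIFT)
cycle 14: I4 read-ops; issue I5 (LSU)
cycle 15: I4 finished on SHIFT; I5 read-ops
cycle 16: I4→R2; I5 finished on LSU
cycle 17: I5→R0
cycle 18: issue I6 (LSU)
cycle 19: I6 read-ops; issue I7 (MUL)
cycle 20: I6 finished on LSU; I7 read-ops
cycle 21: I6→R6
cycle 26: I7 finished on MUL
cycle 27: I7→R7
cycle 28: issue I8 (MUL)
cycle 29: I8 read-ops
cycle 35: I8 finished on MUL
cycle 36: I8→R1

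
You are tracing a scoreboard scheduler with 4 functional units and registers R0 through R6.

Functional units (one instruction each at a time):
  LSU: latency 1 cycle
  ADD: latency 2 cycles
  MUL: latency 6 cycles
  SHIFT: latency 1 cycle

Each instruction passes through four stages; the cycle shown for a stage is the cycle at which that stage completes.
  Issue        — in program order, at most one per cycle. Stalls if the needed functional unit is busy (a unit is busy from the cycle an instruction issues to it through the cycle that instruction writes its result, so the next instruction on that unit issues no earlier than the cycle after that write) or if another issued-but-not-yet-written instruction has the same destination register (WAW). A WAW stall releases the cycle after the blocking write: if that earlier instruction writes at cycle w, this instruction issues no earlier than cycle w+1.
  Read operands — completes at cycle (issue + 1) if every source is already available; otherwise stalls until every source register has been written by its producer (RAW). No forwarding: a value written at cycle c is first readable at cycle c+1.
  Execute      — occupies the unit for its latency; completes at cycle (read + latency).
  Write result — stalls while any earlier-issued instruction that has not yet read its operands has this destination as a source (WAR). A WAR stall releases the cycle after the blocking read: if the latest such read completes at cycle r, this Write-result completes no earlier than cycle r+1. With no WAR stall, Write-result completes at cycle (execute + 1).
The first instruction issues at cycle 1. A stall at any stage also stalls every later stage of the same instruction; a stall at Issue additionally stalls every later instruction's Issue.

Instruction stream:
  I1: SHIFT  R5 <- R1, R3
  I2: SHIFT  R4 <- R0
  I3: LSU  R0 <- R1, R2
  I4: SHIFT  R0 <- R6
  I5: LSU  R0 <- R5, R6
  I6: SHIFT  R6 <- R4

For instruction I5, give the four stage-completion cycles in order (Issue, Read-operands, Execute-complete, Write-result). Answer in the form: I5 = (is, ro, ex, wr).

cycle 1: issue I1 (SHIFT)
cycle 2: I1 read-ops
cycle 3: I1 finished on SHIFT
cycle 4: I1→R5
cycle 5: issue I2 (SHIFT)
cycle 6: I2 read-ops · issue I3 (LSU)
cycle 7: I2 finished on SHIFT · I3 read-ops
cycle 8: I2→R4 · I3 finished on LSU
cycle 9: I3→R0
cycle 10: issue I4 (SHIFT)
cycle 11: I4 read-ops
cycle 12: I4 finished on SHIFT
cycle 13: I4→R0
cycle 14: issue I5 (LSU)
cycle 15: I5 read-ops · issue I6 (SHIFT)
cycle 16: I5 finished on LSU · I6 read-ops
cycle 17: I5→R0 · I6 finished on SHIFT
cycle 18: I6→R6

I5 = (14, 15, 16, 17)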